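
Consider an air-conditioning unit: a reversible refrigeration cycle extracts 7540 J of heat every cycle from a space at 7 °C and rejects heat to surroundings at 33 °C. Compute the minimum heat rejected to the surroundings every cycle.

Q_H ≈ 8240 J

T_H = 33 °C → 33 + 273.15 = 306.15 K.
T_C = 7 °C → 7 + 273.15 = 280.15 K.
For a reversible cycle Q_H/Q_C = T_H/T_C, so Q_H = Q_C·T_H/T_C = 7540 × 306.15/280.15 = 8240 J.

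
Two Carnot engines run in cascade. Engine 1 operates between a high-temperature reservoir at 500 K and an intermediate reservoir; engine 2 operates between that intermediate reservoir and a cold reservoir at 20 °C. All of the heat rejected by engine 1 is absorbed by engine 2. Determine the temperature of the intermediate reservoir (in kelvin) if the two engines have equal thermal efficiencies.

T_m ≈ 383 K

T_C = 20 °C → 20 + 273.15 = 293.15 K.
Equal efficiencies require 1 − T_m/T_H = 1 − T_C/T_m, i.e. T_m/T_H = T_C/T_m, so T_m = √(T_H·T_C) = √(500.00 × 293.15) = 383 K.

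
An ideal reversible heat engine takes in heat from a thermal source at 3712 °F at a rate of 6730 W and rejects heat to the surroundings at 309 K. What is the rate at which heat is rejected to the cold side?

T_H = 3712 °F → (3712 − 32) × 5/9 = 2044.44 °C = 2317.59 K.
Carnot efficiency: η = 1 − T_C/T_H = 1 − 309.00/2317.59 = 0.8667.
For a reversible cycle Q_C/Q_H = T_C/T_H, so Q_C = 6730 × 309.00/2317.59 = 897 W.

Q̇_C ≈ 897 W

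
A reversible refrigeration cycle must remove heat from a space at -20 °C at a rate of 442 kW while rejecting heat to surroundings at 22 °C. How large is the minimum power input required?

T_H = 22 °C → 22 + 273.15 = 295.15 K.
T_C = -20 °C → -20 + 273.15 = 253.15 K.
Carnot COP: COP_R = T_C/(T_H − T_C) = 253.15/42.00 = 6.0274.
W = Q_C/COP_R = 442/6.0274 = 73.3 kW.

Ẇ_in ≈ 73.3 kW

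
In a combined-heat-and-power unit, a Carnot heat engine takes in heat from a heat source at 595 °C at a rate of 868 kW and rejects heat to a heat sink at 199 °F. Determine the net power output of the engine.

Ẇ ≈ 502.1 kW

T_H = 595 °C → 595 + 273.15 = 868.15 K.
T_C = 199 °F → (199 − 32) × 5/9 = 92.78 °C = 365.93 K.
η_rev = 1 − T_C/T_H = 1 − 365.93/868.15 = 0.5785.
W = η·Q_H = 0.5785 × 868 = 502.1 kW.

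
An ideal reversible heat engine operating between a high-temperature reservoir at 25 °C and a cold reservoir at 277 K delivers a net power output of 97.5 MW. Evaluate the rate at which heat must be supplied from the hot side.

T_H = 25 °C → 25 + 273.15 = 298.15 K.
Since the cycle is reversible, η = 1 − T_C/T_H = 1 − 277.00/298.15 = 0.0709.
Q_H = W/η = 97.5/0.0709 = 1370 MW.

Q̇_H ≈ 1370 MW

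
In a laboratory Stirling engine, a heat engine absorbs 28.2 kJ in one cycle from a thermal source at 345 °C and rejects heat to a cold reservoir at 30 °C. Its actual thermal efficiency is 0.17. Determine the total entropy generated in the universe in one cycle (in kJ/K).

ΔS_univ ≈ 0.0316 kJ/K

T_H = 345 °C → 345 + 273.15 = 618.15 K.
T_C = 30 °C → 30 + 273.15 = 303.15 K.
W = η·Q_H = 0.17 × 28.2 = 4.794 kJ, so Q_C = Q_H − W = 23.41 kJ.
The hot reservoir loses entropy Q_H/T_H = 28.2/618.15 = 0.04562 kJ/K; the cold reservoir gains Q_C/T_C = 23.41/303.15 = 0.07721 kJ/K.
ΔS_univ = −Q_H/T_H + Q_C/T_C = 0.0316 kJ/K (> 0, since η = 0.17 < η_Carnot = 0.510).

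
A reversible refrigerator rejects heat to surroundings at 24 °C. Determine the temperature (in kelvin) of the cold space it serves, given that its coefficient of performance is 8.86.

T_H = 24 °C → 24 + 273.15 = 297.15 K.
COP_R = T_C/(T_H − T_C) ⇒ T_C = T_H·COP_R/(1 + COP_R) = 297.15 × 8.86/(1 + 8.86) = 267 K.

T_C ≈ 267 K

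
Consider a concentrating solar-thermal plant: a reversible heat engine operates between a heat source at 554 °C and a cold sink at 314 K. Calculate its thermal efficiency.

η ≈ 0.620

T_H = 554 °C → 554 + 273.15 = 827.15 K.
η_rev = 1 − T_C/T_H = 1 − 314.00/827.15 = 0.620.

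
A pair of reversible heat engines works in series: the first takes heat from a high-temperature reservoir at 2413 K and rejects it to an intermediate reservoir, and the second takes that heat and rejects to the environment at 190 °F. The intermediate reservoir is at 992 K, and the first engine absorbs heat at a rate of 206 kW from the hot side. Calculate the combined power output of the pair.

Ẇ_total ≈ 175.2 kW

T_C = 190 °F → (190 − 32) × 5/9 = 87.78 °C = 360.93 K.
Two reversible stages in series are equivalent to a single Carnot engine between T_H and T_C, so η_total = 1 − T_C/T_H = 1 − 360.93/2413.00 = 0.8504.
W_total = η_total · Q_H = 0.8504 × 206 = 175.2 kW.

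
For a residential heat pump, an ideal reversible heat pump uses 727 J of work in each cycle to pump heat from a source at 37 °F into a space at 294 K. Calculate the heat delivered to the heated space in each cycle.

Q_H ≈ 11830 J

T_C = 37 °F → (37 − 32) × 5/9 = 2.78 °C = 275.93 K.
The Carnot heat-pump COP is COP_HP = T_H/(T_H − T_C) = 294.00/18.07 = 16.2681.
Q_H = COP_HP · W = 16.2681 × 727 = 11830 J.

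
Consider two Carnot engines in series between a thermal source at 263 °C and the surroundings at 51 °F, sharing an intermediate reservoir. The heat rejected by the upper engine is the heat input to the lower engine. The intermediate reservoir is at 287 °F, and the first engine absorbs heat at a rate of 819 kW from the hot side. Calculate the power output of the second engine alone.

T_H = 263 °C → 263 + 273.15 = 536.15 K.
T_C = 51 °F → (51 − 32) × 5/9 = 10.56 °C = 283.71 K.
T_m = 287 °F → (287 − 32) × 5/9 = 141.67 °C = 414.82 K.
Heat entering the second stage: Q_m = Q_H·(T_m/T_H) = 819 × 414.82/536.15 = 633.7 kW.
Second-stage efficiency η₂ = 1 − T_C/T_m = 1 − 283.71/414.82 = 0.3161, so W₂ = η₂·Q_m = 200.3 kW.

Ẇ₂ ≈ 200.3 kW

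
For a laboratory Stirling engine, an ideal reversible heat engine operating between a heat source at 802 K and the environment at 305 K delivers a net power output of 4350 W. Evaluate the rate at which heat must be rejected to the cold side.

Q̇_C ≈ 2670 W

For a reversible engine, η = 1 − T_C/T_H = 1 − 305.00/802.00 = 0.6197.
Since Q_C/Q_H = T_C/T_H and Q_H = W/η, Q_C = W·T_C/(T_H − T_C) = 4350 × 305.00/497.00 = 2670 W.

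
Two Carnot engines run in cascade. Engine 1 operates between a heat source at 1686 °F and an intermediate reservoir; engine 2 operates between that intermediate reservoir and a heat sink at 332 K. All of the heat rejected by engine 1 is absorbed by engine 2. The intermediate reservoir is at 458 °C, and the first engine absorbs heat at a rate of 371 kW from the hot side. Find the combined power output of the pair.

T_H = 1686 °F → (1686 − 32) × 5/9 = 918.89 °C = 1192.04 K.
Two reversible stages in series are equivalent to a single Carnot engine between T_H and T_C, so η_total = 1 − T_C/T_H = 1 − 332.00/1192.04 = 0.7215.
W_total = η_total · Q_H = 0.7215 × 371 = 268 kW.

Ẇ_total ≈ 268 kW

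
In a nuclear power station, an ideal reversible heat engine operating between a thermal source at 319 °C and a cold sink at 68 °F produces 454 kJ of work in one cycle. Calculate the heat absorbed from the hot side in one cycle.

T_H = 319 °C → 319 + 273.15 = 592.15 K.
T_C = 68 °F → (68 − 32) × 5/9 = 20.00 °C = 293.15 K.
For a reversible engine, η = 1 − T_C/T_H = 1 − 293.15/592.15 = 0.5049.
Q_H = W/η = 454/0.5049 = 899 kJ.

Q_H ≈ 899 kJ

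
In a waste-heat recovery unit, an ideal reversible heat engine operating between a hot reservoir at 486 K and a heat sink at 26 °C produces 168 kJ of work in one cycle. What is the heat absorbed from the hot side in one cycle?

Q_H ≈ 437.0 kJ

T_C = 26 °C → 26 + 273.15 = 299.15 K.
Since the cycle is reversible, η = 1 − T_C/T_H = 1 − 299.15/486.00 = 0.3845.
Q_H = W/η = 168/0.3845 = 437.0 kJ.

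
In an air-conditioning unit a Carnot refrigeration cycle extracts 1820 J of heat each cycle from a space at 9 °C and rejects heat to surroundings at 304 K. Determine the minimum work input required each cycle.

W_in ≈ 141 J

T_C = 9 °C → 9 + 273.15 = 282.15 K.
The reversible coefficient of performance is COP_R = T_C/(T_H − T_C) = 282.15/21.85 = 12.9130.
W = Q_C/COP_R = 1820/12.9130 = 141 J.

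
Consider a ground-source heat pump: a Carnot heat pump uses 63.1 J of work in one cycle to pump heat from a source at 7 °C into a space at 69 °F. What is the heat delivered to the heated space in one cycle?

Q_H ≈ 1370 J

T_H = 69 °F → (69 − 32) × 5/9 = 20.56 °C = 293.71 K.
T_C = 7 °C → 7 + 273.15 = 280.15 K.
For a reversible heat pump, COP_HP = T_H/(T_H − T_C) = 293.71/13.56 = 21.6668.
Q_H = COP_HP · W = 21.6668 × 63.1 = 1370 J.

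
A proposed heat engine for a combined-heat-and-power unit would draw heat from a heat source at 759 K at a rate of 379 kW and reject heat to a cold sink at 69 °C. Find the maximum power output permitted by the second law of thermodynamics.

Ẇ_max ≈ 208 kW

T_C = 69 °C → 69 + 273.15 = 342.15 K.
The second-law ceiling is the Carnot efficiency, η_max = 1 − T_C/T_H = 1 − 342.15/759.00 = 0.5492.
W_max = η_max · Q_H = 0.5492 × 379 = 208 kW.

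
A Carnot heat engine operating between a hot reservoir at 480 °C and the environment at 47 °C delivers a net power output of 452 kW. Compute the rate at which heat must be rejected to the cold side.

T_H = 480 °C → 480 + 273.15 = 753.15 K.
T_C = 47 °C → 47 + 273.15 = 320.15 K.
Carnot efficiency: η = 1 − T_C/T_H = 1 − 320.15/753.15 = 0.5749.
Since Q_C/Q_H = T_C/T_H and Q_H = W/η, Q_C = W·T_C/(T_H − T_C) = 452 × 320.15/433.00 = 334 kW.

Q̇_C ≈ 334 kW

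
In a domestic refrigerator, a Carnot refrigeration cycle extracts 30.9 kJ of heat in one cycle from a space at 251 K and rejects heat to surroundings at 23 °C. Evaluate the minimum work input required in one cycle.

W_in ≈ 5.56 kJ

T_H = 23 °C → 23 + 273.15 = 296.15 K.
The reversible coefficient of performance is COP_R = T_C/(T_H − T_C) = 251.00/45.15 = 5.5592.
W = Q_C/COP_R = 30.9/5.5592 = 5.56 kJ.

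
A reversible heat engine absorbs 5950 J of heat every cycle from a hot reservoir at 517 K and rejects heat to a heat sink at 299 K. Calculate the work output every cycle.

η_rev = 1 − T_C/T_H = 1 − 299.00/517.00 = 0.4217.
W = η·Q_H = 0.4217 × 5950 = 2510 J.

W ≈ 2510 J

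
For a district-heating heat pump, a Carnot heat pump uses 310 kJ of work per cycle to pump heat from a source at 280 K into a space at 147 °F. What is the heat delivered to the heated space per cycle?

T_H = 147 °F → (147 − 32) × 5/9 = 63.89 °C = 337.04 K.
For a reversible heat pump, COP_HP = T_H/(T_H − T_C) = 337.04/57.04 = 5.9089.
Q_H = COP_HP · W = 5.9089 × 310 = 1832 kJ.

Q_H ≈ 1832 kJ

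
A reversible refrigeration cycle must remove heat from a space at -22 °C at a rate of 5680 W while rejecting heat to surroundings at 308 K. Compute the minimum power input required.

Ẇ_in ≈ 1290 W

T_C = -22 °C → -22 + 273.15 = 251.15 K.
The reversible coefficient of performance is COP_R = T_C/(T_H − T_C) = 251.15/56.85 = 4.4178.
W = Q_C/COP_R = 5680/4.4178 = 1290 W.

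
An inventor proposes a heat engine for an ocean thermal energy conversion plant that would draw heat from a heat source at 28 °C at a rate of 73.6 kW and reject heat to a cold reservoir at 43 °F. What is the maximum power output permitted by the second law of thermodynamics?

Ẇ_max ≈ 5.35 kW

T_H = 28 °C → 28 + 273.15 = 301.15 K.
T_C = 43 °F → (43 − 32) × 5/9 = 6.11 °C = 279.26 K.
The upper bound on efficiency is η_max = 1 − T_C/T_H = 1 − 279.26/301.15 = 0.0727.
W_max = η_max · Q_H = 0.0727 × 73.6 = 5.35 kW.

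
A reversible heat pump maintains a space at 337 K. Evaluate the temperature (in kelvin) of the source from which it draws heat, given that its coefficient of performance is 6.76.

COP_HP = T_H/(T_H − T_C) ⇒ T_C = T_H·(COP_HP − 1)/COP_HP = 337.00 × (6.76 − 1)/6.76 = 287.1 K.

T_C ≈ 287.1 K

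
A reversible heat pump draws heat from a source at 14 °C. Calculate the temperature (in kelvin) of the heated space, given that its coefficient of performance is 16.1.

T_H ≈ 306 K

T_C = 14 °C → 14 + 273.15 = 287.15 K.
COP_HP = T_H/(T_H − T_C) ⇒ T_H = T_C·COP_HP/(COP_HP − 1) = 287.15 × 16.1/(16.1 − 1) = 306 K.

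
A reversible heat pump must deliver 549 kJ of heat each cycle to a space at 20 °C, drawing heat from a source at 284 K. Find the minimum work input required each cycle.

W_in ≈ 17.14 kJ

T_H = 20 °C → 20 + 273.15 = 293.15 K.
Reversible heating COP: COP_HP = T_H/(T_H − T_C) = 293.15/9.15 = 32.0383.
W = Q_H/COP_HP = 549/32.0383 = 17.14 kJ.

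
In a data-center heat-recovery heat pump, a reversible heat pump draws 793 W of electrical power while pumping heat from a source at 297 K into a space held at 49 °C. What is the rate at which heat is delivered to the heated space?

T_H = 49 °C → 49 + 273.15 = 322.15 K.
The Carnot heat-pump COP is COP_HP = T_H/(T_H − T_C) = 322.15/25.15 = 12.8091.
Q_H = COP_HP · W = 12.8091 × 793 = 10200 W.

Q̇_H ≈ 10200 W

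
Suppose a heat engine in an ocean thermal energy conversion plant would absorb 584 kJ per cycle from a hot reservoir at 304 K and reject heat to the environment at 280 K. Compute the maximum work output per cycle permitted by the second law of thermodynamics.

The second-law ceiling is the Carnot efficiency, η_max = 1 − T_C/T_H = 1 − 280.00/304.00 = 0.0789.
W_max = η_max · Q_H = 0.0789 × 584 = 46.1 kJ.

W_max ≈ 46.1 kJ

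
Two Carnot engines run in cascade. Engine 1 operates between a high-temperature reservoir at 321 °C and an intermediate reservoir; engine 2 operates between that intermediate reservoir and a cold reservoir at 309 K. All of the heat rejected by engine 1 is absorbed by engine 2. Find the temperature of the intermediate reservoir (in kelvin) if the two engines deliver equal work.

T_H = 321 °C → 321 + 273.15 = 594.15 K.
For reversible stages Q_m = Q_H·(T_m/T_H). Setting W₁ = Q_H(1 − T_m/T_H) equal to W₂ = Q_m(1 − T_C/T_m) = Q_H·(T_m − T_C)/T_H gives T_H − T_m = T_m − T_C, so T_m = (T_H + T_C)/2 = (594.15 + 309.00)/2 = 452 K.

T_m ≈ 452 K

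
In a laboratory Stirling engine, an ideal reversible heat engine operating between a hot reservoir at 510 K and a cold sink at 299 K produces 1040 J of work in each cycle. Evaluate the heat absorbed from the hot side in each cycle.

η_rev = 1 − T_C/T_H = 1 − 299.00/510.00 = 0.4137.
Q_H = W/η = 1040/0.4137 = 2510 J.

Q_H ≈ 2510 J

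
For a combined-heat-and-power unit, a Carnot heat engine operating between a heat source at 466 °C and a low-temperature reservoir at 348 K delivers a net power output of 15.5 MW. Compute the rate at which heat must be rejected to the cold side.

T_H = 466 °C → 466 + 273.15 = 739.15 K.
η_rev = 1 − T_C/T_H = 1 − 348.00/739.15 = 0.5292.
Since Q_C/Q_H = T_C/T_H and Q_H = W/η, Q_C = W·T_C/(T_H − T_C) = 15.5 × 348.00/391.15 = 13.8 MW.

Q̇_C ≈ 13.8 MW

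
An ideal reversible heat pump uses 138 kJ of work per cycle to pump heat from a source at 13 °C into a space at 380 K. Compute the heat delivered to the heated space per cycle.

T_C = 13 °C → 13 + 273.15 = 286.15 K.
Reversible heating COP: COP_HP = T_H/(T_H − T_C) = 380.00/93.85 = 4.0490.
Q_H = COP_HP · W = 4.0490 × 138 = 559 kJ.

Q_H ≈ 559 kJ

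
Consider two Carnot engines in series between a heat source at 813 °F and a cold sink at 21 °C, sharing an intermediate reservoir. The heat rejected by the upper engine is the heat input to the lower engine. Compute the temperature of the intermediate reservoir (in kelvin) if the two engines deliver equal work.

T_H = 813 °F → (813 − 32) × 5/9 = 433.89 °C = 707.04 K.
T_C = 21 °C → 21 + 273.15 = 294.15 K.
For reversible stages Q_m = Q_H·(T_m/T_H). Setting W₁ = Q_H(1 − T_m/T_H) equal to W₂ = Q_m(1 − T_C/T_m) = Q_H·(T_m − T_C)/T_H gives T_H − T_m = T_m − T_C, so T_m = (T_H + T_C)/2 = (707.04 + 294.15)/2 = 501 K.

T_m ≈ 501 K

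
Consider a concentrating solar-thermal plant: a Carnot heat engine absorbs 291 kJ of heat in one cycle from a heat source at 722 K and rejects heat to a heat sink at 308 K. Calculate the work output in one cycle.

W ≈ 167 kJ

η_rev = 1 − T_C/T_H = 1 − 308.00/722.00 = 0.5734.
W = η·Q_H = 0.5734 × 291 = 167 kJ.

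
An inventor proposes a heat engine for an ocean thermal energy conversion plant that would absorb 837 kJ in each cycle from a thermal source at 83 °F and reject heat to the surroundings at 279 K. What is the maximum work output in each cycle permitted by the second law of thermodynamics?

W_max ≈ 62.4 kJ

T_H = 83 °F → (83 − 32) × 5/9 = 28.33 °C = 301.48 K.
The second-law ceiling is the Carnot efficiency, η_max = 1 − T_C/T_H = 1 − 279.00/301.48 = 0.0746.
W_max = η_max · Q_H = 0.0746 × 837 = 62.4 kJ.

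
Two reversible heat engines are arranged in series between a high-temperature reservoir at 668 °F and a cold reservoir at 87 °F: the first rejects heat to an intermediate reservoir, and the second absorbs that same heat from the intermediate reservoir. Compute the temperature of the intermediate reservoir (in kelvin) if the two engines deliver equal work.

T_m ≈ 465.1 K

T_H = 668 °F → (668 − 32) × 5/9 = 353.33 °C = 626.48 K.
T_C = 87 °F → (87 − 32) × 5/9 = 30.56 °C = 303.71 K.
For reversible stages Q_m = Q_H·(T_m/T_H). Setting W₁ = Q_H(1 − T_m/T_H) equal to W₂ = Q_m(1 − T_C/T_m) = Q_H·(T_m − T_C)/T_H gives T_H − T_m = T_m − T_C, so T_m = (T_H + T_C)/2 = (626.48 + 303.71)/2 = 465.1 K.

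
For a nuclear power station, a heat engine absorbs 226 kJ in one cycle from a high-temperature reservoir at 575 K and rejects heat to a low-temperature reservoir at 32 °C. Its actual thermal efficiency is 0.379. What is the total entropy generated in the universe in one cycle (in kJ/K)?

T_C = 32 °C → 32 + 273.15 = 305.15 K.
W = η·Q_H = 0.379 × 226 = 85.65 kJ, so Q_C = Q_H − W = 140.3 kJ.
Reservoir entropy changes: ΔS_H = −Q_H/T_H = −226/575.00 = -0.3930 kJ/K and ΔS_C = +Q_C/T_C = 140.3/305.15 = 0.4599 kJ/K.
ΔS_univ = −Q_H/T_H + Q_C/T_C = 0.06688 kJ/K (> 0, since η = 0.379 < η_Carnot = 0.469).

ΔS_univ ≈ 0.06688 kJ/K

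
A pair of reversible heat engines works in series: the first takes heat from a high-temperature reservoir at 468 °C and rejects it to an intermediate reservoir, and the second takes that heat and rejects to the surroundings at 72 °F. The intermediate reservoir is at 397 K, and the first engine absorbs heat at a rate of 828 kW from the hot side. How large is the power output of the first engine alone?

Ẇ₁ ≈ 384.5 kW

T_H = 468 °C → 468 + 273.15 = 741.15 K.
T_C = 72 °F → (72 − 32) × 5/9 = 22.22 °C = 295.37 K.
First-stage efficiency η₁ = 1 − T_m/T_H = 1 − 397.00/741.15 = 0.4643.
W₁ = η₁·Q_H = 0.4643 × 828 = 384.5 kW.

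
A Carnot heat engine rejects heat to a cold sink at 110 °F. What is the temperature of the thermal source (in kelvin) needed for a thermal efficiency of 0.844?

T_C = 110 °F → (110 − 32) × 5/9 = 43.33 °C = 316.48 K.
From η = 1 − T_C/T_H, solving for T_H gives T_H = T_C/(1 − η) = 316.48/(1 − 0.844) = 2029 K.

T_H ≈ 2029 K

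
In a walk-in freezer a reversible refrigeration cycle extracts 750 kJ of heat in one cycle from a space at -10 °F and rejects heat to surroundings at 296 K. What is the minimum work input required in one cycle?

T_C = -10 °F → (-10 − 32) × 5/9 = -23.33 °C = 249.82 K.
COP_R = T_C/(T_H − T_C) = 249.82/46.18 = 5.4092.
W = Q_C/COP_R = 750/5.4092 = 138.7 kJ.

W_in ≈ 138.7 kJ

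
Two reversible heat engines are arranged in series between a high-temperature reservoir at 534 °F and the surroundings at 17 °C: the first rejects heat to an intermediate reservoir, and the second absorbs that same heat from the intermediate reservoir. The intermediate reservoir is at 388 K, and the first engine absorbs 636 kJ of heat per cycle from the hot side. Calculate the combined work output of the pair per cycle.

T_H = 534 °F → (534 − 32) × 5/9 = 278.89 °C = 552.04 K.
T_C = 17 °C → 17 + 273.15 = 290.15 K.
Two reversible stages in series are equivalent to a single Carnot engine between T_H and T_C, so η_total = 1 − T_C/T_H = 1 − 290.15/552.04 = 0.4744.
W_total = η_total · Q_H = 0.4744 × 636 = 302 kJ.

W_total ≈ 302 kJ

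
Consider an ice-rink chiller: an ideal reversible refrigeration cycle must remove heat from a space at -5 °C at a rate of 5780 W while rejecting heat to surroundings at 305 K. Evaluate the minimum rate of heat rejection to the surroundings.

Q̇_H ≈ 6574 W

T_C = -5 °C → -5 + 273.15 = 268.15 K.
For a reversible cycle Q_H/Q_C = T_H/T_C, so Q_H = Q_C·T_H/T_C = 5780 × 305.00/268.15 = 6574 W.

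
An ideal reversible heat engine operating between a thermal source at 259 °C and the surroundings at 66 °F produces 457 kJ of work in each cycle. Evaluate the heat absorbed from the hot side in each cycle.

Q_H ≈ 1010 kJ

T_H = 259 °C → 259 + 273.15 = 532.15 K.
T_C = 66 °F → (66 − 32) × 5/9 = 18.89 °C = 292.04 K.
The Carnot efficiency is η = 1 − T_C/T_H = 1 − 292.04/532.15 = 0.4512.
Q_H = W/η = 457/0.4512 = 1010 kJ.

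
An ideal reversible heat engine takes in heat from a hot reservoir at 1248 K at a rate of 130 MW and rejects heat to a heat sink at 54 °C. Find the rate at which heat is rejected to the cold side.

T_C = 54 °C → 54 + 273.15 = 327.15 K.
For a reversible engine, η = 1 − T_C/T_H = 1 − 327.15/1248.00 = 0.7379.
For a reversible cycle Q_C/Q_H = T_C/T_H, so Q_C = 130 × 327.15/1248.00 = 34.1 MW.

Q̇_C ≈ 34.1 MW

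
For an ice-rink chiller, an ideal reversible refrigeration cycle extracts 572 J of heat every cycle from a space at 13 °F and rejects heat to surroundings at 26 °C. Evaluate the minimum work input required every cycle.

W_in ≈ 79.6 J

T_H = 26 °C → 26 + 273.15 = 299.15 K.
T_C = 13 °F → (13 − 32) × 5/9 = -10.56 °C = 262.59 K.
Carnot COP: COP_R = T_C/(T_H − T_C) = 262.59/36.56 = 7.1834.
W = Q_C/COP_R = 572/7.1834 = 79.6 J.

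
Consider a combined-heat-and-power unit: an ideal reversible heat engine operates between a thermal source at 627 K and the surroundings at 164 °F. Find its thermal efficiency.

η ≈ 0.447

T_C = 164 °F → (164 − 32) × 5/9 = 73.33 °C = 346.48 K.
η_rev = 1 − T_C/T_H = 1 − 346.48/627.00 = 0.447.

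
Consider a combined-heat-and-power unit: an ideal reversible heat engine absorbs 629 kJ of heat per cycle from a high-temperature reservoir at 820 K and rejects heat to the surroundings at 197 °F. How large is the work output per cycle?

T_C = 197 °F → (197 − 32) × 5/9 = 91.67 °C = 364.82 K.
Since the cycle is reversible, η = 1 − T_C/T_H = 1 − 364.82/820.00 = 0.5551.
W = η·Q_H = 0.5551 × 629 = 349.2 kJ.

W ≈ 349.2 kJ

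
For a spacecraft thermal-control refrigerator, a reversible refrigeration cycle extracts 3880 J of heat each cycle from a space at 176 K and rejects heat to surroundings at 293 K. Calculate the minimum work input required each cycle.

COP_R = T_C/(T_H − T_C) = 176.00/117.00 = 1.5043.
W = Q_C/COP_R = 3880/1.5043 = 2580 J.

W_in ≈ 2580 J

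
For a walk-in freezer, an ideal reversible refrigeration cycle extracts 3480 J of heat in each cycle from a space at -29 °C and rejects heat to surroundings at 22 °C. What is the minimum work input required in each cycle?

W_in ≈ 727 J

T_H = 22 °C → 22 + 273.15 = 295.15 K.
T_C = -29 °C → -29 + 273.15 = 244.15 K.
The reversible coefficient of performance is COP_R = T_C/(T_H − T_C) = 244.15/51.00 = 4.7873.
W = Q_C/COP_R = 3480/4.7873 = 727 J.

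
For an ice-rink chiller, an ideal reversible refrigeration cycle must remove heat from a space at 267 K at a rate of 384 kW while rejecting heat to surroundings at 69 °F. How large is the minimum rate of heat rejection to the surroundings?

T_H = 69 °F → (69 − 32) × 5/9 = 20.56 °C = 293.71 K.
For a reversible cycle Q_H/Q_C = T_H/T_C, so Q_H = Q_C·T_H/T_C = 384 × 293.71/267.00 = 422 kW.

Q̇_H ≈ 422 kW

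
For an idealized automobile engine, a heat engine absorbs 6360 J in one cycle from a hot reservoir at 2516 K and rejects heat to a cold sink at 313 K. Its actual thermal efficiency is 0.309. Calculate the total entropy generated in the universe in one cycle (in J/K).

W = η·Q_H = 0.309 × 6360 = 1965 J, so Q_C = Q_H − W = 4395 J.
Entropy balance on the reservoirs: −Q_H/T_H = -2.528 J/K, +Q_C/T_C = 14.04 J/K.
ΔS_univ = −Q_H/T_H + Q_C/T_C = 11.5 J/K (> 0, since η = 0.309 < η_Carnot = 0.876).

ΔS_univ ≈ 11.5 J/K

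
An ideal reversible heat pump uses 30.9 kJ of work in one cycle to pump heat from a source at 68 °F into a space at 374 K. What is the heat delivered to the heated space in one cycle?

T_C = 68 °F → (68 − 32) × 5/9 = 20.00 °C = 293.15 K.
Reversible heating COP: COP_HP = T_H/(T_H − T_C) = 374.00/80.85 = 4.6259.
Q_H = COP_HP · W = 4.6259 × 30.9 = 143 kJ.

Q_H ≈ 143 kJ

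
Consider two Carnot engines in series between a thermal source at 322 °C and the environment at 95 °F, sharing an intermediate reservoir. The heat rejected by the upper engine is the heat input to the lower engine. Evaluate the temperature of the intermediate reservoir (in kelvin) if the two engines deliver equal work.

T_m ≈ 452 K

T_H = 322 °C → 322 + 273.15 = 595.15 K.
T_C = 95 °F → (95 − 32) × 5/9 = 35.00 °C = 308.15 K.
For reversible stages Q_m = Q_H·(T_m/T_H). Setting W₁ = Q_H(1 − T_m/T_H) equal to W₂ = Q_m(1 − T_C/T_m) = Q_H·(T_m − T_C)/T_H gives T_H − T_m = T_m − T_C, so T_m = (T_H + T_C)/2 = (595.15 + 308.15)/2 = 452 K.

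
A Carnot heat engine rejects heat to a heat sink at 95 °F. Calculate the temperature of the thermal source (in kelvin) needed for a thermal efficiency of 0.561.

T_H ≈ 702 K

T_C = 95 °F → (95 − 32) × 5/9 = 35.00 °C = 308.15 K.
From η = 1 − T_C/T_H, solving for T_H gives T_H = T_C/(1 − η) = 308.15/(1 − 0.561) = 702 K.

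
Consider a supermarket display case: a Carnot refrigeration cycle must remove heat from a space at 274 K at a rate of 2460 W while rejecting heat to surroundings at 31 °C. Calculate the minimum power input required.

T_H = 31 °C → 31 + 273.15 = 304.15 K.
COP_R = T_C/(T_H − T_C) = 274.00/30.15 = 9.0879.
W = Q_C/COP_R = 2460/9.0879 = 270.7 W.

Ẇ_in ≈ 270.7 W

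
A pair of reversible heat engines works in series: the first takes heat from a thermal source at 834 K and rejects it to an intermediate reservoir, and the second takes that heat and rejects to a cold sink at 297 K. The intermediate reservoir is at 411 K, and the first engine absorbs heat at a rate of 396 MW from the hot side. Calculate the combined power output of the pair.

Ẇ_total ≈ 255 MW

Two reversible stages in series are equivalent to a single Carnot engine between T_H and T_C, so η_total = 1 − T_C/T_H = 1 − 297.00/834.00 = 0.6439.
W_total = η_total · Q_H = 0.6439 × 396 = 255 MW.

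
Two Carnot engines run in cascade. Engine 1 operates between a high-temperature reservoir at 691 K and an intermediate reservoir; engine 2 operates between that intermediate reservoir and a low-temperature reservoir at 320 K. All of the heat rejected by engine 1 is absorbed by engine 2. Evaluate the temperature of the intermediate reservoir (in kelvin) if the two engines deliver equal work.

T_m ≈ 506 K

For reversible stages Q_m = Q_H·(T_m/T_H). Setting W₁ = Q_H(1 − T_m/T_H) equal to W₂ = Q_m(1 − T_C/T_m) = Q_H·(T_m − T_C)/T_H gives T_H − T_m = T_m − T_C, so T_m = (T_H + T_C)/2 = (691.00 + 320.00)/2 = 506 K.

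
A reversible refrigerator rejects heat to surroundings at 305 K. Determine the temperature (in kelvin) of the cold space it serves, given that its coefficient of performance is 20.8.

COP_R = T_C/(T_H − T_C) ⇒ T_C = T_H·COP_R/(1 + COP_R) = 305.00 × 20.8/(1 + 20.8) = 291 K.

T_C ≈ 291 K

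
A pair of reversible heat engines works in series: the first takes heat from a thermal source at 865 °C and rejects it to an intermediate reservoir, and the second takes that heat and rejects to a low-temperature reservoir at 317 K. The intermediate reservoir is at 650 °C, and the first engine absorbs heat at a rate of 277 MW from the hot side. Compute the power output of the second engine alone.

Ẇ₂ ≈ 147.5 MW

T_H = 865 °C → 865 + 273.15 = 1138.15 K.
T_m = 650 °C → 650 + 273.15 = 923.15 K.
Heat entering the second stage: Q_m = Q_H·(T_m/T_H) = 277 × 923.15/1138.15 = 224.7 MW.
Second-stage efficiency η₂ = 1 − T_C/T_m = 1 − 317.00/923.15 = 0.6566, so W₂ = η₂·Q_m = 147.5 MW.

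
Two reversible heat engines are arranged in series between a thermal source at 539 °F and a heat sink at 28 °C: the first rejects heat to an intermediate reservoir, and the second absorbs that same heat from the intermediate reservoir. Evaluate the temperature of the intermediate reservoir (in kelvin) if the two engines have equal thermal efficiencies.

T_H = 539 °F → (539 − 32) × 5/9 = 281.67 °C = 554.82 K.
T_C = 28 °C → 28 + 273.15 = 301.15 K.
Equal efficiencies require 1 − T_m/T_H = 1 − T_C/T_m, i.e. T_m/T_H = T_C/T_m, so T_m = √(T_H·T_C) = √(554.82 × 301.15) = 409 K.

T_m ≈ 409 K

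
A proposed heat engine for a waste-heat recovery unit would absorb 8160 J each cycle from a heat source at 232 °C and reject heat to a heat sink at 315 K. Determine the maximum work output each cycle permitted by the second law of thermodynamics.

W_max ≈ 3072 J

T_H = 232 °C → 232 + 273.15 = 505.15 K.
The second-law ceiling is the Carnot efficiency, η_max = 1 − T_C/T_H = 1 − 315.00/505.15 = 0.3764.
W_max = η_max · Q_H = 0.3764 × 8160 = 3072 J.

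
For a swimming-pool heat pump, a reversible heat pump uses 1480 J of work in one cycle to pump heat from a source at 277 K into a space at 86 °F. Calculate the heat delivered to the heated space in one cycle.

Q_H ≈ 17160 J

T_H = 86 °F → (86 − 32) × 5/9 = 30.00 °C = 303.15 K.
COP_HP = T_H/(T_H − T_C) = 303.15/26.15 = 11.5927.
Q_H = COP_HP · W = 11.5927 × 1480 = 17160 J.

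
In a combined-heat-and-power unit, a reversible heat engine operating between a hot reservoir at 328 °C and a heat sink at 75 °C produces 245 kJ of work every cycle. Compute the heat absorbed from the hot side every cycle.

T_H = 328 °C → 328 + 273.15 = 601.15 K.
T_C = 75 °C → 75 + 273.15 = 348.15 K.
Since the cycle is reversible, η = 1 − T_C/T_H = 1 − 348.15/601.15 = 0.4209.
Q_H = W/η = 245/0.4209 = 582 kJ.

Q_H ≈ 582 kJ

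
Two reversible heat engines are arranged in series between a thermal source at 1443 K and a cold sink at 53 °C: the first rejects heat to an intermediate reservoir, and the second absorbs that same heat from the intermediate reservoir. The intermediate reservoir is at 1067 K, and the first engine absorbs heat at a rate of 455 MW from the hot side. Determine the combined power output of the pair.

T_C = 53 °C → 53 + 273.15 = 326.15 K.
Two reversible stages in series are equivalent to a single Carnot engine between T_H and T_C, so η_total = 1 − T_C/T_H = 1 − 326.15/1443.00 = 0.7740.
W_total = η_total · Q_H = 0.7740 × 455 = 352 MW.

Ẇ_total ≈ 352 MW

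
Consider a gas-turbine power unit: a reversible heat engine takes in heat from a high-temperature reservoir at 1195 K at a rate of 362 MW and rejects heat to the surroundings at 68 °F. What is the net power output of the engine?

T_C = 68 °F → (68 − 32) × 5/9 = 20.00 °C = 293.15 K.
Carnot efficiency: η = 1 − T_C/T_H = 1 − 293.15/1195.00 = 0.7547.
W = η·Q_H = 0.7547 × 362 = 273 MW.

Ẇ ≈ 273 MW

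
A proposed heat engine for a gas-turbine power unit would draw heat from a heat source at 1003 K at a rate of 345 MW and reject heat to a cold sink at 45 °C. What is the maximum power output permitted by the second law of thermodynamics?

T_C = 45 °C → 45 + 273.15 = 318.15 K.
By the Carnot theorem, η_max = 1 − T_C/T_H = 1 − 318.15/1003.00 = 0.6828.
W_max = η_max · Q_H = 0.6828 × 345 = 236 MW.

Ẇ_max ≈ 236 MW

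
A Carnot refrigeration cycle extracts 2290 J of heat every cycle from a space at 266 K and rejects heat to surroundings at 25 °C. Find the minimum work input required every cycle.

W_in ≈ 277 J

T_H = 25 °C → 25 + 273.15 = 298.15 K.
For a reversible refrigerator, COP_R = T_C/(T_H − T_C) = 266.00/32.15 = 8.2737.
W = Q_C/COP_R = 2290/8.2737 = 277 J.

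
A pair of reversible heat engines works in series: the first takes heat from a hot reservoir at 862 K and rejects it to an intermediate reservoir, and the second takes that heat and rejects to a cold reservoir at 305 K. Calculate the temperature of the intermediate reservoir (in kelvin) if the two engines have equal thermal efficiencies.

T_m ≈ 513 K

Equal efficiencies require 1 − T_m/T_H = 1 − T_C/T_m, i.e. T_m/T_H = T_C/T_m, so T_m = √(T_H·T_C) = √(862.00 × 305.00) = 513 K.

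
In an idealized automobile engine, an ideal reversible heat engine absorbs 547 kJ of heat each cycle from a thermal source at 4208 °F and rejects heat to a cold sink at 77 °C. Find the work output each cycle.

W ≈ 473 kJ

T_H = 4208 °F → (4208 − 32) × 5/9 = 2320.00 °C = 2593.15 K.
T_C = 77 °C → 77 + 273.15 = 350.15 K.
η_rev = 1 − T_C/T_H = 1 − 350.15/2593.15 = 0.8650.
W = η·Q_H = 0.8650 × 547 = 473 kJ.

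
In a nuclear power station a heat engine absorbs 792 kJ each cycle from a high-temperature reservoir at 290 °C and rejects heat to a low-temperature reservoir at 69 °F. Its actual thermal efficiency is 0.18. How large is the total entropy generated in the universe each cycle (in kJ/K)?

ΔS_univ ≈ 0.805 kJ/K

T_H = 290 °C → 290 + 273.15 = 563.15 K.
T_C = 69 °F → (69 − 32) × 5/9 = 20.56 °C = 293.71 K.
W = η·Q_H = 0.18 × 792 = 142.6 kJ, so Q_C = Q_H − W = 649.4 kJ.
Entropy balance on the reservoirs: −Q_H/T_H = -1.406 kJ/K, +Q_C/T_C = 2.211 kJ/K.
ΔS_univ = −Q_H/T_H + Q_C/T_C = 0.805 kJ/K (> 0, since η = 0.18 < η_Carnot = 0.478).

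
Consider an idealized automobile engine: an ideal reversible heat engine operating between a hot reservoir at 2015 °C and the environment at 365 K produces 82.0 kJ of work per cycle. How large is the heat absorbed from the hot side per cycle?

T_H = 2015 °C → 2015 + 273.15 = 2288.15 K.
For a reversible engine, η = 1 − T_C/T_H = 1 − 365.00/2288.15 = 0.8405.
Q_H = W/η = 82.0/0.8405 = 97.6 kJ.

Q_H ≈ 97.6 kJ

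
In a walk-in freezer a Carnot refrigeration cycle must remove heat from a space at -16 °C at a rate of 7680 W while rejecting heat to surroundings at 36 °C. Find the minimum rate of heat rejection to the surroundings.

T_H = 36 °C → 36 + 273.15 = 309.15 K.
T_C = -16 °C → -16 + 273.15 = 257.15 K.
For a reversible cycle Q_H/Q_C = T_H/T_C, so Q_H = Q_C·T_H/T_C = 7680 × 309.15/257.15 = 9230 W.

Q̇_H ≈ 9230 W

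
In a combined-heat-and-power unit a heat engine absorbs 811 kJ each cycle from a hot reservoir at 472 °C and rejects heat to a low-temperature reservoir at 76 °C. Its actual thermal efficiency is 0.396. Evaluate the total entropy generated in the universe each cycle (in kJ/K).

T_H = 472 °C → 472 + 273.15 = 745.15 K.
T_C = 76 °C → 76 + 273.15 = 349.15 K.
W = η·Q_H = 0.396 × 811 = 321.2 kJ, so Q_C = Q_H − W = 489.8 kJ.
The hot reservoir loses entropy Q_H/T_H = 811/745.15 = 1.088 kJ/K; the cold reservoir gains Q_C/T_C = 489.8/349.15 = 1.403 kJ/K.
ΔS_univ = −Q_H/T_H + Q_C/T_C = 0.315 kJ/K (> 0, since η = 0.396 < η_Carnot = 0.531).

ΔS_univ ≈ 0.315 kJ/K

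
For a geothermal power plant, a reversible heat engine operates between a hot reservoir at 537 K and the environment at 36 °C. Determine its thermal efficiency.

T_C = 36 °C → 36 + 273.15 = 309.15 K.
For a reversible engine, η = 1 − T_C/T_H = 1 − 309.15/537.00 = 0.424.

η ≈ 0.424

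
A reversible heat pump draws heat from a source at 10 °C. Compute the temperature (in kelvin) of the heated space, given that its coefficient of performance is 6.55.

T_H ≈ 334.2 K

T_C = 10 °C → 10 + 273.15 = 283.15 K.
COP_HP = T_H/(T_H − T_C) ⇒ T_H = T_C·COP_HP/(COP_HP − 1) = 283.15 × 6.55/(6.55 − 1) = 334.2 K.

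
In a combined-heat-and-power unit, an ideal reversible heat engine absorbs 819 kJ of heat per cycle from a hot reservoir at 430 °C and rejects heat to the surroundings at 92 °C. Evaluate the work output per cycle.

W ≈ 393.7 kJ

T_H = 430 °C → 430 + 273.15 = 703.15 K.
T_C = 92 °C → 92 + 273.15 = 365.15 K.
Carnot efficiency: η = 1 − T_C/T_H = 1 − 365.15/703.15 = 0.4807.
W = η·Q_H = 0.4807 × 819 = 393.7 kJ.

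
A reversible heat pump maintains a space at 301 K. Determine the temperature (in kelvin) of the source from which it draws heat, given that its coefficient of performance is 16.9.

COP_HP = T_H/(T_H − T_C) ⇒ T_C = T_H·(COP_HP − 1)/COP_HP = 301.00 × (16.9 − 1)/16.9 = 283.2 K.

T_C ≈ 283.2 K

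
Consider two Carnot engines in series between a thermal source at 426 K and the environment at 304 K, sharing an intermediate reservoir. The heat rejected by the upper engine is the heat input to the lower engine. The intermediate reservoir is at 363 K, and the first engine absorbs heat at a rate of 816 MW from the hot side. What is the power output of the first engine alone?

Ẇ₁ ≈ 120.7 MW

First-stage efficiency η₁ = 1 − T_m/T_H = 1 − 363.00/426.00 = 0.1479.
W₁ = η₁·Q_H = 0.1479 × 816 = 120.7 MW.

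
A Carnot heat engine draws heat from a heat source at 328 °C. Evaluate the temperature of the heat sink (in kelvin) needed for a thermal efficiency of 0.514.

T_C ≈ 292 K

T_H = 328 °C → 328 + 273.15 = 601.15 K.
From η = 1 − T_C/T_H, T_C = T_H·(1 − η) = 601.15 × (1 − 0.514) = 292 K.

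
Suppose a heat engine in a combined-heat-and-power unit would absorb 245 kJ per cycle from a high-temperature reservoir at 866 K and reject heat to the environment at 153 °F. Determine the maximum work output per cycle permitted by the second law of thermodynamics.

T_C = 153 °F → (153 − 32) × 5/9 = 67.22 °C = 340.37 K.
No engine can exceed the Carnot limit: η_max = 1 − T_C/T_H = 1 − 340.37/866.00 = 0.6070.
W_max = η_max · Q_H = 0.6070 × 245 = 149 kJ.

W_max ≈ 149 kJ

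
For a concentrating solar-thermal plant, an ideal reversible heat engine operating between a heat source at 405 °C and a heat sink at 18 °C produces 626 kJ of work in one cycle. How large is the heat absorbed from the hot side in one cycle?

T_H = 405 °C → 405 + 273.15 = 678.15 K.
T_C = 18 °C → 18 + 273.15 = 291.15 K.
The Carnot efficiency is η = 1 − T_C/T_H = 1 − 291.15/678.15 = 0.5707.
Q_H = W/η = 626/0.5707 = 1100 kJ.

Q_H ≈ 1100 kJ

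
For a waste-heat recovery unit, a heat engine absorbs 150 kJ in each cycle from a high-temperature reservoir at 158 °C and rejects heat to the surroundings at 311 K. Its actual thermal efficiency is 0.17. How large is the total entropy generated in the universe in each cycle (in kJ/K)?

ΔS_univ ≈ 0.05241 kJ/K

T_H = 158 °C → 158 + 273.15 = 431.15 K.
W = η·Q_H = 0.17 × 150 = 25.50 kJ, so Q_C = Q_H − W = 124.5 kJ.
Entropy balance on the reservoirs: −Q_H/T_H = -0.3479 kJ/K, +Q_C/T_C = 0.4003 kJ/K.
ΔS_univ = −Q_H/T_H + Q_C/T_C = 0.05241 kJ/K (> 0, since η = 0.17 < η_Carnot = 0.279).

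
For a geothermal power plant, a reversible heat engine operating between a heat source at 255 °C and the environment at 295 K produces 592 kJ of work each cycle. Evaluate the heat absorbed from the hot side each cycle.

T_H = 255 °C → 255 + 273.15 = 528.15 K.
Since the cycle is reversible, η = 1 − T_C/T_H = 1 − 295.00/528.15 = 0.4414.
Q_H = W/η = 592/0.4414 = 1340 kJ.

Q_H ≈ 1340 kJ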